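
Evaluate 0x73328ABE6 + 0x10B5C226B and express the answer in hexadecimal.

0x83E84CE51

Add column by column in base 16, right to left:
  6+B = 1 carry 1
  E+6+1 = 5 carry 1
  B+2+1 = E
  A+2 = C
  8+C = 4 carry 1
  2+5+1 = 8
  3+B = E
  3+0 = 3
  7+1 = 8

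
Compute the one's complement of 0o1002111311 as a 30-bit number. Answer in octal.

0o6775666466

Each oct digit d becomes 7−d:
  1→6, 0→7, 0→7, 2→5, 1→6, 1→6, 1→6, 3→4, 1→6, 1→6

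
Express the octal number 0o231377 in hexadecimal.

0x132ff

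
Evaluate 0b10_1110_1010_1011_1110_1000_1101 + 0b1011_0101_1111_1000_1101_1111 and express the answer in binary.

Add column by column in base 2, right to left:
  1+1 = 0 carry 1
  0+1+1 = 0 carry 1
  1+1+1 = 1 carry 1
  1+1+1 = 1 carry 1
  0+1+1 = 0 carry 1
  0+0+1 = 1
  0+1 = 1
  1+1 = 0 carry 1
  0+0+1 = 1
  1+0 = 1
  1+0 = 1
  1+1 = 0 carry 1
  1+1+1 = 1 carry 1
  1+1+1 = 1 carry 1
  0+1+1 = 0 carry 1
  1+1+1 = 1 carry 1
  0+1+1 = 0 carry 1
  1+0+1 = 0 carry 1
  0+1+1 = 0 carry 1
  1+0+1 = 0 carry 1
  0+1+1 = 0 carry 1
  1+1+1 = 1 carry 1
  1+0+1 = 0 carry 1
  1+1+1 = 1 carry 1
  0+0+1 = 1
  1+0 = 1

0b11101000001011011101101100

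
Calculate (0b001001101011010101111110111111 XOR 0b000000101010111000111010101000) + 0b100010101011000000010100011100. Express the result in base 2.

First 0b001001101011010101111110111111 XOR 0b000000101010111000111010101000 = 0b001001000001101101000100010111.
Add column by column in base 2, right to left:
  1+0 = 1
  1+0 = 1
  1+1 = 0 carry 1
  0+1+1 = 0 carry 1
  1+1+1 = 1 carry 1
  0+0+1 = 1
  0+0 = 0
  0+0 = 0
  1+1 = 0 carry 1
  0+0+1 = 1
  0+1 = 1
  0+0 = 0
  1+0 = 1
  0+0 = 0
  1+0 = 1
  1+0 = 1
  0+0 = 0
  1+0 = 1
  1+1 = 0 carry 1
  0+1+1 = 0 carry 1
  0+0+1 = 1
  0+1 = 1
  0+0 = 0
  0+1 = 1
  1+0 = 1
  0+1 = 1
  0+0 = 0
  1+0 = 1
  0+0 = 0
  0+1 = 1

0b101011101100101101011000110011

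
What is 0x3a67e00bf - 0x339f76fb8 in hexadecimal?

Subtract column by column in base 16:
  f-8 → 7
  b-b → 0
  0-f → 1 (borrow)
  0-6-1 → 9 (borrow)
  e-7-1 → 6
  7-f → 8 (borrow)
  6-9-1 → c (borrow)
  a-3-1 → 6
  3-3 → 0

0x6c869107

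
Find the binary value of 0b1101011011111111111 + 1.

0b1101011100000000000

The trailing 11 digits are 1 (max in base 2), so adding 1 cascades: they roll to 0 and the next digit up increments.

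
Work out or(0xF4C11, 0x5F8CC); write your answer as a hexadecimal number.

0xFFCDD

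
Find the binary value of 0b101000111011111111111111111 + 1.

0b101000111100000000000000000

The trailing 17 digits are 1 (max in base 2), so adding 1 cascades: they roll to 0 and the next digit up increments.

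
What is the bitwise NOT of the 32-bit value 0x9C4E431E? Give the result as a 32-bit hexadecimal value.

0x63B1BCE1

Each hex digit d becomes F−d:
  9→6, C→3, 4→B, E→1, 4→B, 3→C, 1→E, E→1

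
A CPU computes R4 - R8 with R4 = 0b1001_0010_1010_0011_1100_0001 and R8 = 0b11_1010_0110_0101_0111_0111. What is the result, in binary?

Subtract column by column in base 2:
  1-1 → 0
  0-1 → 1 (borrow)
  0-1-1 → 0 (borrow)
  0-0-1 → 1 (borrow)
  0-1-1 → 0 (borrow)
  0-1-1 → 0 (borrow)
  1-1-1 → 1 (borrow)
  1-0-1 → 0
  1-1 → 0
  1-0 → 1
  0-1 → 1 (borrow)
  0-0-1 → 1 (borrow)
  0-0-1 → 1 (borrow)
  1-1-1 → 1 (borrow)
  0-1-1 → 0 (borrow)
  1-0-1 → 0
  0-0 → 0
  1-1 → 0
  0-0 → 0
  0-1 → 1 (borrow)
  1-1-1 → 1 (borrow)
  0-1-1 → 0 (borrow)
  0-0-1 → 1 (borrow)
  1-0-1 → 0

0b10110000011111001001010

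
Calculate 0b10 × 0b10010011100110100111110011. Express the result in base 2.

0b100100111001101001111100110

Multiply each base-2 digit by 2, carrying:
  1×2 = 2 → write 0 carry 1
  1×2+1 = 3 → write 1 carry 1
  0×2+1 = 1 → write 1
  0×2 = 0 → write 0
  1×2 = 2 → write 0 carry 1
  1×2+1 = 3 → write 1 carry 1
  1×2+1 = 3 → write 1 carry 1
  1×2+1 = 3 → write 1 carry 1
  1×2+1 = 3 → write 1 carry 1
  0×2+1 = 1 → write 1
  0×2 = 0 → write 0
  1×2 = 2 → write 0 carry 1
  0×2+1 = 1 → write 1
  1×2 = 2 → write 0 carry 1
  1×2+1 = 3 → write 1 carry 1
  0×2+1 = 1 → write 1
  0×2 = 0 → write 0
  1×2 = 2 → write 0 carry 1
  1×2+1 = 3 → write 1 carry 1
  1×2+1 = 3 → write 1 carry 1
  0×2+1 = 1 → write 1
  0×2 = 0 → write 0
  1×2 = 2 → write 0 carry 1
  0×2+1 = 1 → write 1
  0×2 = 0 → write 0
  1×2 = 2 → write 0 carry 1
  remaining carry: 1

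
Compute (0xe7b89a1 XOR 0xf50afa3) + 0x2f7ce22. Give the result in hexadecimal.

First 0xe7b89a1 XOR 0xf50afa3 = 0x12b2602.
Add column by column in base 16, right to left:
  2+2 = 4
  0+2 = 2
  6+e = 4 carry 1
  2+c+1 = f
  b+7 = 2 carry 1
  2+f+1 = 2 carry 1
  1+2+1 = 4

0x422f424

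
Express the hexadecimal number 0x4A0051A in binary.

0b100101000000000010100011010

Expand each hex digit to 4 bits: 4=0100 A=1010 0=0000 0=0000 5=0101 1=0001 A=1010.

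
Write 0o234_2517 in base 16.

0x9c54f

Each octal digit is 3 bits: 2=010 3=011 4=100 2=010 5=101 1=001 7=111.
Group the bits into nibbles: 1001 1100 0101 0100 1111 → 9c54f.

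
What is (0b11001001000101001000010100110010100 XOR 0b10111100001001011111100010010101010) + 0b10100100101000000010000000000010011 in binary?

0b100011001110100011001110110101010001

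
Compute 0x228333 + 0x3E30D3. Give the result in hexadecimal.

Add column by column in base 16, right to left:
  3+3 = 6
  3+D = 0 carry 1
  3+0+1 = 4
  8+3 = B
  2+E = 0 carry 1
  2+3+1 = 6

0x60B406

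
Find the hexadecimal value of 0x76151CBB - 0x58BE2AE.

Subtract column by column in base 16:
  B-E → D (borrow)
  B-A-1 → 0
  C-2 → A
  1-E → 3 (borrow)
  5-B-1 → 9 (borrow)
  1-8-1 → 8 (borrow)
  6-5-1 → 0
  7-0 → 7

0x70893A0D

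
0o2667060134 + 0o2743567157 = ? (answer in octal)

Add column by column in base 8, right to left:
  4+7 = 3 carry 1
  3+5+1 = 1 carry 1
  1+1+1 = 3
  0+7 = 7
  6+6 = 4 carry 1
  0+5+1 = 6
  7+3 = 2 carry 1
  6+4+1 = 3 carry 1
  6+7+1 = 6 carry 1
  2+2+1 = 5

0o5632647313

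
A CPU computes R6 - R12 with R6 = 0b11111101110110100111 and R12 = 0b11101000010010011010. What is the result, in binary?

0b10101100100001101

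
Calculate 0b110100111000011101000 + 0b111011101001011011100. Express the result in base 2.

Add column by column in base 2, right to left:
  0+0 = 0
  0+0 = 0
  0+1 = 1
  1+1 = 0 carry 1
  0+1+1 = 0 carry 1
  1+0+1 = 0 carry 1
  1+1+1 = 1 carry 1
  1+1+1 = 1 carry 1
  0+0+1 = 1
  0+1 = 1
  0+0 = 0
  0+0 = 0
  1+1 = 0 carry 1
  1+0+1 = 0 carry 1
  1+1+1 = 1 carry 1
  0+1+1 = 0 carry 1
  0+1+1 = 0 carry 1
  1+0+1 = 0 carry 1
  0+1+1 = 0 carry 1
  1+1+1 = 1 carry 1
  1+1+1 = 1 carry 1
  final carry 1

0b1110000100001111000100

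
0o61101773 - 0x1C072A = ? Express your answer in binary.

0b101010000111110011010001

0o61101773 = 0b110001001000001111111011 in binary.
0x1C072A = 0b111000000011100101010 in binary.
Subtract column by column in base 2:
  1-0 → 1
  1-1 → 0
  0-0 → 0
  1-1 → 0
  1-0 → 1
  1-1 → 0
  1-0 → 1
  1-0 → 1
  1-1 → 0
  1-1 → 0
  0-1 → 1 (borrow)
  0-0-1 → 1 (borrow)
  0-0-1 → 1 (borrow)
  0-0-1 → 1 (borrow)
  0-0-1 → 1 (borrow)
  1-0-1 → 0
  0-0 → 0
  0-0 → 0
  1-1 → 0
  0-1 → 1 (borrow)
  0-1-1 → 0 (borrow)
  0-0-1 → 1 (borrow)
  1-0-1 → 0
  1-0 → 1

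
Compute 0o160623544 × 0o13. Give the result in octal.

0o2330530514

Multiply each base-8 digit by 11, carrying:
  4×11 = 44 → write 4 carry 5
  4×11+5 = 49 → write 1 carry 6
  5×11+6 = 61 → write 5 carry 7
  3×11+7 = 40 → write 0 carry 5
  2×11+5 = 27 → write 3 carry 3
  6×11+3 = 69 → write 5 carry 8
  0×11+8 = 8 → write 0 carry 1
  6×11+1 = 67 → write 3 carry 8
  1×11+8 = 19 → write 3 carry 2
  remaining carry: 2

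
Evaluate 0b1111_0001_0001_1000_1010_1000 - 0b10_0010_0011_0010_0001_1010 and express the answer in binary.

Subtract column by column in base 2:
  0-0 → 0
  0-1 → 1 (borrow)
  0-0-1 → 1 (borrow)
  1-1-1 → 1 (borrow)
  0-1-1 → 0 (borrow)
  1-0-1 → 0
  0-0 → 0
  1-0 → 1
  0-0 → 0
  0-1 → 1 (borrow)
  0-0-1 → 1 (borrow)
  1-0-1 → 0
  1-1 → 0
  0-1 → 1 (borrow)
  0-0-1 → 1 (borrow)
  0-0-1 → 1 (borrow)
  1-0-1 → 0
  0-1 → 1 (borrow)
  0-0-1 → 1 (borrow)
  0-0-1 → 1 (borrow)
  1-0-1 → 0
  1-1 → 0
  1-0 → 1
  1-0 → 1

0b110011101110011010001110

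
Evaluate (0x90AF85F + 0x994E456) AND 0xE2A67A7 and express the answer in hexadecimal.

Add column by column in base 16, right to left:
  F+6 = 5 carry 1
  5+5+1 = B
  8+4 = C
  F+E = D carry 1
  A+4+1 = F
  0+9 = 9
  9+9 = 2 carry 1
  final carry 1
Sum = 0x129FDCB5; now AND with 0xE2A67A7:
  1&0=0, 2&E=2, 9&2=0, F&A=A, D&6=4, C&7=4, B&A=A, 5&7=5

0x20A44A5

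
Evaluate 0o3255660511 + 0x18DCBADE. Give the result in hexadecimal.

0o3255660511 = 0x1AB76149 in hexadecimal.
Add column by column in base 16, right to left:
  9+E = 7 carry 1
  4+D+1 = 2 carry 1
  1+A+1 = C
  6+B = 1 carry 1
  7+C+1 = 4 carry 1
  B+D+1 = 9 carry 1
  A+8+1 = 3 carry 1
  1+1+1 = 3

0x33941C27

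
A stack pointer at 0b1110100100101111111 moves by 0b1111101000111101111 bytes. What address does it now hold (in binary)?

0b11110001101101101110

Add column by column in base 2, right to left:
  1+1 = 0 carry 1
  1+1+1 = 1 carry 1
  1+1+1 = 1 carry 1
  1+1+1 = 1 carry 1
  1+0+1 = 0 carry 1
  1+1+1 = 1 carry 1
  1+1+1 = 1 carry 1
  0+1+1 = 0 carry 1
  1+1+1 = 1 carry 1
  0+0+1 = 1
  0+0 = 0
  1+0 = 1
  0+1 = 1
  0+0 = 0
  1+1 = 0 carry 1
  0+1+1 = 0 carry 1
  1+1+1 = 1 carry 1
  1+1+1 = 1 carry 1
  1+1+1 = 1 carry 1
  final carry 1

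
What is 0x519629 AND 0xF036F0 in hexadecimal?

0x501620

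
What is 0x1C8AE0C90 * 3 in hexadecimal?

0x55A0A25B0

Multiply each base-16 digit by 3, carrying:
  0×3 = 0 → write 0
  9×3 = 27 → write B carry 1
  C×3+1 = 37 → write 5 carry 2
  0×3+2 = 2 → write 2
  E×3 = 42 → write A carry 2
  A×3+2 = 32 → write 0 carry 2
  8×3+2 = 26 → write A carry 1
  C×3+1 = 37 → write 5 carry 2
  1×3+2 = 5 → write 5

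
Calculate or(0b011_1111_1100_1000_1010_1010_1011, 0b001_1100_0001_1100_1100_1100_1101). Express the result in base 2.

OR bit by bit (1 where either bit is 1):
  011111111001000101010101011
| 001110000011100110011001101
= 011111111011100111011101111

0b011111111011100111011101111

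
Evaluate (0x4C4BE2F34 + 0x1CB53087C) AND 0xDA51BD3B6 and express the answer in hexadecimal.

0x4801113B0

Add column by column in base 16, right to left:
  4+C = 0 carry 1
  3+7+1 = B
  F+8 = 7 carry 1
  2+0+1 = 3
  E+3 = 1 carry 1
  B+5+1 = 1 carry 1
  4+B+1 = 0 carry 1
  C+C+1 = 9 carry 1
  4+1+1 = 6
Sum = 0x6901137B0; now AND with 0xDA51BD3B6:
  6&D=4, 9&A=8, 0&5=0, 1&1=1, 1&B=1, 3&D=1, 7&3=3, B&B=B, 0&6=0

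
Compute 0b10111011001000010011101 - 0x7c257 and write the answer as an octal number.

0b10111011001000010011101 = 0o27310235 in octal.
0x7c257 = 0o1741127 in octal.
Subtract column by column in base 8:
  5-7 → 6 (borrow)
  3-2-1 → 0
  2-1 → 1
  0-1 → 7 (borrow)
  1-4-1 → 4 (borrow)
  3-7-1 → 3 (borrow)
  7-1-1 → 5
  2-0 → 2

0o25347106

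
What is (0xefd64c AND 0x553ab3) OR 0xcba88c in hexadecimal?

0xefd64c AND 0x553ab3 = 0x451200.
Then OR with 0xcba88c.

0xcfba8c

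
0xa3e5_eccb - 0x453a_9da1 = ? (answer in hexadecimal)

0x5eab4f2a

Subtract column by column in base 16:
  b-1 → a
  c-a → 2
  c-d → f (borrow)
  e-9-1 → 4
  5-a → b (borrow)
  e-3-1 → a
  3-5 → e (borrow)
  a-4-1 → 5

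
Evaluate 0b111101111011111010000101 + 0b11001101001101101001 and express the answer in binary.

0b1000001001001000111101110

Add column by column in base 2, right to left:
  1+1 = 0 carry 1
  0+0+1 = 1
  1+0 = 1
  0+1 = 1
  0+0 = 0
  0+1 = 1
  0+1 = 1
  1+0 = 1
  0+1 = 1
  1+1 = 0 carry 1
  1+0+1 = 0 carry 1
  1+0+1 = 0 carry 1
  1+1+1 = 1 carry 1
  1+0+1 = 0 carry 1
  0+1+1 = 0 carry 1
  1+1+1 = 1 carry 1
  1+0+1 = 0 carry 1
  1+0+1 = 0 carry 1
  1+1+1 = 1 carry 1
  0+1+1 = 0 carry 1
  1+0+1 = 0 carry 1
  1+0+1 = 0 carry 1
  1+0+1 = 0 carry 1
  1+0+1 = 0 carry 1
  final carry 1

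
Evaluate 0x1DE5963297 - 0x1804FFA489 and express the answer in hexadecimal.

Subtract column by column in base 16:
  7-9 → E (borrow)
  9-8-1 → 0
  2-4 → E (borrow)
  3-A-1 → 8 (borrow)
  6-F-1 → 6 (borrow)
  9-F-1 → 9 (borrow)
  5-4-1 → 0
  E-0 → E
  D-8 → 5
  1-1 → 0

0x5E0968E0E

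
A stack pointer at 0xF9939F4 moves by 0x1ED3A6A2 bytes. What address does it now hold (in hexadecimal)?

Add column by column in base 16, right to left:
  4+2 = 6
  F+A = 9 carry 1
  9+6+1 = 0 carry 1
  3+A+1 = E
  9+3 = C
  9+D = 6 carry 1
  F+E+1 = E carry 1
  0+1+1 = 2

0x2E6CE096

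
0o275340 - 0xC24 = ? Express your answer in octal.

0o267274

0xC24 = 0o6044 in octal.
Subtract column by column in base 8:
  0-4 → 4 (borrow)
  4-4-1 → 7 (borrow)
  3-0-1 → 2
  5-6 → 7 (borrow)
  7-0-1 → 6
  2-0 → 2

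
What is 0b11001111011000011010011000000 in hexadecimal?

Group the bits into nibbles: 0001 1001 1110 1100 0011 0100 1100 0000 → 19ec34c0.

0x19ec34c0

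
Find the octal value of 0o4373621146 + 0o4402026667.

0o10775650035

Add column by column in base 8, right to left:
  6+7 = 5 carry 1
  4+6+1 = 3 carry 1
  1+6+1 = 0 carry 1
  1+6+1 = 0 carry 1
  2+2+1 = 5
  6+0 = 6
  3+2 = 5
  7+0 = 7
  3+4 = 7
  4+4 = 0 carry 1
  final carry 1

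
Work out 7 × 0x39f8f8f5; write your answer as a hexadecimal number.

0x195ceceb3

Multiply each base-16 digit by 7, carrying:
  5×7 = 35 → write 3 carry 2
  f×7+2 = 107 → write b carry 6
  8×7+6 = 62 → write e carry 3
  f×7+3 = 108 → write c carry 6
  8×7+6 = 62 → write e carry 3
  f×7+3 = 108 → write c carry 6
  9×7+6 = 69 → write 5 carry 4
  3×7+4 = 25 → write 9 carry 1
  remaining carry: 1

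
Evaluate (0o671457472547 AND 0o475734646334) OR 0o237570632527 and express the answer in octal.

0o677574672527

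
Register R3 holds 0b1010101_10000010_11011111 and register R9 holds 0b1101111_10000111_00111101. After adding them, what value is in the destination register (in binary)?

Add column by column in base 2, right to left:
  1+1 = 0 carry 1
  1+0+1 = 0 carry 1
  1+1+1 = 1 carry 1
  1+1+1 = 1 carry 1
  1+1+1 = 1 carry 1
  0+1+1 = 0 carry 1
  1+0+1 = 0 carry 1
  1+0+1 = 0 carry 1
  0+1+1 = 0 carry 1
  1+1+1 = 1 carry 1
  0+1+1 = 0 carry 1
  0+0+1 = 1
  0+0 = 0
  0+0 = 0
  0+0 = 0
  1+1 = 0 carry 1
  1+1+1 = 1 carry 1
  0+1+1 = 0 carry 1
  1+1+1 = 1 carry 1
  0+1+1 = 0 carry 1
  1+0+1 = 0 carry 1
  0+1+1 = 0 carry 1
  1+1+1 = 1 carry 1
  final carry 1

0b110001010000101000011100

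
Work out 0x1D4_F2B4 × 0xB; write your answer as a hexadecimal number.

0x14266DBC

Multiply each base-16 digit by 11, carrying:
  4×11 = 44 → write C carry 2
  B×11+2 = 123 → write B carry 7
  2×11+7 = 29 → write D carry 1
  F×11+1 = 166 → write 6 carry 10
  4×11+10 = 54 → write 6 carry 3
  D×11+3 = 146 → write 2 carry 9
  1×11+9 = 20 → write 4 carry 1
  remaining carry: 1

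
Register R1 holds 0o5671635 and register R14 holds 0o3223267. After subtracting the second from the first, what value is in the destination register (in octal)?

0o2446346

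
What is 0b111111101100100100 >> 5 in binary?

0b1111111011001

Right shift by 5: drop the 5 least-significant bits.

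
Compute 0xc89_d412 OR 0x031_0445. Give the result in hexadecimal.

OR each hex digit independently (no carries):
  c|0=c, 8|3=b, 9|1=9, d|0=d, 4|4=4, 1|4=5, 2|5=7

0xcb9d457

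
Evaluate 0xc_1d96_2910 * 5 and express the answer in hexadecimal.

0x3c93eecd50

Multiply each base-16 digit by 5, carrying:
  0×5 = 0 → write 0
  1×5 = 5 → write 5
  9×5 = 45 → write d carry 2
  2×5+2 = 12 → write c
  6×5 = 30 → write e carry 1
  9×5+1 = 46 → write e carry 2
  d×5+2 = 67 → write 3 carry 4
  1×5+4 = 9 → write 9
  c×5 = 60 → write c carry 3
  remaining carry: 3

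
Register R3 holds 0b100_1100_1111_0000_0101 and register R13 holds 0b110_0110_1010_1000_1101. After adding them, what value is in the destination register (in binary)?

Add column by column in base 2, right to left:
  1+1 = 0 carry 1
  0+0+1 = 1
  1+1 = 0 carry 1
  0+1+1 = 0 carry 1
  0+0+1 = 1
  0+0 = 0
  0+0 = 0
  0+1 = 1
  1+0 = 1
  1+1 = 0 carry 1
  1+0+1 = 0 carry 1
  1+1+1 = 1 carry 1
  0+0+1 = 1
  0+1 = 1
  1+1 = 0 carry 1
  1+0+1 = 0 carry 1
  0+0+1 = 1
  0+1 = 1
  1+1 = 0 carry 1
  final carry 1

0b10110011100110010010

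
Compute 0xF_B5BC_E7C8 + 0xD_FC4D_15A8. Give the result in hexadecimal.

Add column by column in base 16, right to left:
  8+8 = 0 carry 1
  C+A+1 = 7 carry 1
  7+5+1 = D
  E+1 = F
  C+D = 9 carry 1
  B+4+1 = 0 carry 1
  5+C+1 = 2 carry 1
  B+F+1 = B carry 1
  F+D+1 = D carry 1
  final carry 1

0x1DB209FD70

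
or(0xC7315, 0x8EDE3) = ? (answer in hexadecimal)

0xCFFF7

OR each hex digit independently (no carries):
  C|8=C, 7|E=F, 3|D=F, 1|E=F, 5|3=7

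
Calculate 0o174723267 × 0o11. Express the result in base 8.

0o2144156157

Multiply each base-8 digit by 9, carrying:
  7×9 = 63 → write 7 carry 7
  6×9+7 = 61 → write 5 carry 7
  2×9+7 = 25 → write 1 carry 3
  3×9+3 = 30 → write 6 carry 3
  2×9+3 = 21 → write 5 carry 2
  7×9+2 = 65 → write 1 carry 8
  4×9+8 = 44 → write 4 carry 5
  7×9+5 = 68 → write 4 carry 8
  1×9+8 = 17 → write 1 carry 2
  remaining carry: 2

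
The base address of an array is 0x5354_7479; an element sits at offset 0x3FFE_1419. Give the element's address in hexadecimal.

Add column by column in base 16, right to left:
  9+9 = 2 carry 1
  7+1+1 = 9
  4+4 = 8
  7+1 = 8
  4+E = 2 carry 1
  5+F+1 = 5 carry 1
  3+F+1 = 3 carry 1
  5+3+1 = 9

0x93528892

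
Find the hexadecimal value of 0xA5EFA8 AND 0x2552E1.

0x2542A0

AND each hex digit independently (no carries):
  A&2=2, 5&5=5, E&5=4, F&2=2, A&E=A, 8&1=0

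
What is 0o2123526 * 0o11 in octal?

Multiply each base-8 digit by 9, carrying:
  6×9 = 54 → write 6 carry 6
  2×9+6 = 24 → write 0 carry 3
  5×9+3 = 48 → write 0 carry 6
  3×9+6 = 33 → write 1 carry 4
  2×9+4 = 22 → write 6 carry 2
  1×9+2 = 11 → write 3 carry 1
  2×9+1 = 19 → write 3 carry 2
  remaining carry: 2

0o23361006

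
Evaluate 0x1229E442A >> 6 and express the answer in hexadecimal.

0x48A7910

6 bits is not a whole number of base-16 digits; in binary: 100100010100111100100010000101010 >> 6 = 100100010100111100100010000.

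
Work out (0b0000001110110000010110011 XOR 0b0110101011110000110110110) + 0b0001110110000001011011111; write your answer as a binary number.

0b1000011011000001111100100

First 0b0000001110110000010110011 XOR 0b0110101011110000110110110 = 0b0110100101000000100000101.
Add column by column in base 2, right to left:
  1+1 = 0 carry 1
  0+1+1 = 0 carry 1
  1+1+1 = 1 carry 1
  0+1+1 = 0 carry 1
  0+1+1 = 0 carry 1
  0+0+1 = 1
  0+1 = 1
  0+1 = 1
  1+0 = 1
  0+1 = 1
  0+0 = 0
  0+0 = 0
  0+0 = 0
  0+0 = 0
  0+0 = 0
  1+0 = 1
  0+1 = 1
  1+1 = 0 carry 1
  0+0+1 = 1
  0+1 = 1
  1+1 = 0 carry 1
  0+1+1 = 0 carry 1
  1+0+1 = 0 carry 1
  1+0+1 = 0 carry 1
  final carry 1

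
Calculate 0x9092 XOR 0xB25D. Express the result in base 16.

0x22CF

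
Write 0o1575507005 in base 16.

0xdf68e05

Each octal digit is 3 bits: 1=001 5=101 7=111 5=101 5=101 0=000 7=111 0=000 0=000 5=101.
Group the bits into nibbles: 1101 1111 0110 1000 1110 0000 0101 → df68e05.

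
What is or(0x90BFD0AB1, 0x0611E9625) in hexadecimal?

0x96BFF9EB5

OR each hex digit independently (no carries):
  9|0=9, 0|6=6, B|1=B, F|1=F, D|E=F, 0|9=9, A|6=E, B|2=B, 1|5=5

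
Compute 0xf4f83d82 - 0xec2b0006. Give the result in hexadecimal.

Subtract column by column in base 16:
  2-6 → c (borrow)
  8-0-1 → 7
  d-0 → d
  3-0 → 3
  8-b → d (borrow)
  f-2-1 → c
  4-c → 8 (borrow)
  f-e-1 → 0

0x8cd3d7c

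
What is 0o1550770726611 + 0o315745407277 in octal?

0o2066736336110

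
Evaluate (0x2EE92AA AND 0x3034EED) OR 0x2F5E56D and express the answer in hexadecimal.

0x2F7E7ED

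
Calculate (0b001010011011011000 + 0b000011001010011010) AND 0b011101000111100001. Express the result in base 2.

0b1101000101100000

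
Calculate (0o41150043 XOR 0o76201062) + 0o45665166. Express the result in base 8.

First 0o41150043 XOR 0o76201062 = 0o37351021.
Add column by column in base 8, right to left:
  1+6 = 7
  2+6 = 0 carry 1
  0+1+1 = 2
  1+5 = 6
  5+6 = 3 carry 1
  3+6+1 = 2 carry 1
  7+5+1 = 5 carry 1
  3+4+1 = 0 carry 1
  final carry 1

0o105236207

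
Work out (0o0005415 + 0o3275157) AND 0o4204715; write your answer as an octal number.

0o200514

Add column by column in base 8, right to left:
  5+7 = 4 carry 1
  1+5+1 = 7
  4+1 = 5
  5+5 = 2 carry 1
  0+7+1 = 0 carry 1
  0+2+1 = 3
  0+3 = 3
Sum = 0o3302574; now AND with 0o4204715:
  3&4=0, 3&2=2, 0&0=0, 2&4=0, 5&7=5, 7&1=1, 4&5=4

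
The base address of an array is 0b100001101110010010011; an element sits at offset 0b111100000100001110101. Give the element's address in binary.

0b1011101110010100001000

Add column by column in base 2, right to left:
  1+1 = 0 carry 1
  1+0+1 = 0 carry 1
  0+1+1 = 0 carry 1
  0+0+1 = 1
  1+1 = 0 carry 1
  0+1+1 = 0 carry 1
  0+1+1 = 0 carry 1
  1+0+1 = 0 carry 1
  0+0+1 = 1
  0+0 = 0
  1+0 = 1
  1+1 = 0 carry 1
  1+0+1 = 0 carry 1
  0+0+1 = 1
  1+0 = 1
  1+0 = 1
  0+0 = 0
  0+1 = 1
  0+1 = 1
  0+1 = 1
  1+1 = 0 carry 1
  final carry 1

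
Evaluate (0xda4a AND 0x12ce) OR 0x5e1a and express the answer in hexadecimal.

0x5e5a

0xda4a AND 0x12ce = 0x124a.
Then OR with 0x5e1a.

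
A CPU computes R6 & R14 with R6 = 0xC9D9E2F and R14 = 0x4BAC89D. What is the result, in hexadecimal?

AND each hex digit independently (no carries):
  C&4=4, 9&B=9, D&A=8, 9&C=8, E&8=8, 2&9=0, F&D=D

0x498880D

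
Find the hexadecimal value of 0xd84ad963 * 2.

Multiply each base-16 digit by 2, carrying:
  3×2 = 6 → write 6
  6×2 = 12 → write c
  9×2 = 18 → write 2 carry 1
  d×2+1 = 27 → write b carry 1
  a×2+1 = 21 → write 5 carry 1
  4×2+1 = 9 → write 9
  8×2 = 16 → write 0 carry 1
  d×2+1 = 27 → write b carry 1
  remaining carry: 1

0x1b095b2c6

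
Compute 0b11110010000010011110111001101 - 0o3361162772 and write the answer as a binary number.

0o3361162772 = 0b11011110001001110010111111010 in binary.
Subtract column by column in base 2:
  1-0 → 1
  0-1 → 1 (borrow)
  1-0-1 → 0
  1-1 → 0
  0-1 → 1 (borrow)
  0-1-1 → 0 (borrow)
  1-1-1 → 1 (borrow)
  1-1-1 → 1 (borrow)
  1-1-1 → 1 (borrow)
  0-0-1 → 1 (borrow)
  1-1-1 → 1 (borrow)
  1-0-1 → 0
  1-0 → 1
  1-1 → 0
  0-1 → 1 (borrow)
  0-1-1 → 0 (borrow)
  1-0-1 → 0
  0-0 → 0
  0-1 → 1 (borrow)
  0-0-1 → 1 (borrow)
  0-0-1 → 1 (borrow)
  0-0-1 → 1 (borrow)
  1-1-1 → 1 (borrow)
  0-1-1 → 0 (borrow)
  0-1-1 → 0 (borrow)
  1-1-1 → 1 (borrow)
  1-0-1 → 0
  1-1 → 0
  1-1 → 0

0b10011111000101011111010011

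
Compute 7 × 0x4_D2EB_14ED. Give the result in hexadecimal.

Multiply each base-16 digit by 7, carrying:
  D×7 = 91 → write B carry 5
  E×7+5 = 103 → write 7 carry 6
  4×7+6 = 34 → write 2 carry 2
  1×7+2 = 9 → write 9
  B×7 = 77 → write D carry 4
  E×7+4 = 102 → write 6 carry 6
  2×7+6 = 20 → write 4 carry 1
  D×7+1 = 92 → write C carry 5
  4×7+5 = 33 → write 1 carry 2
  remaining carry: 2

0x21C46D927B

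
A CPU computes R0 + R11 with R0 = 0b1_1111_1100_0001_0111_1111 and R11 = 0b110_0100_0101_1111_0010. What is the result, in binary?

0b1001100000011101110001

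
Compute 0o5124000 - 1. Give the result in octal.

The trailing 3 digits are 0, so subtracting 1 borrows through: they become 7 and the next digit up decrements.

0o5123777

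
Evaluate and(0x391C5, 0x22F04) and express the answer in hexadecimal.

0x20104

AND each hex digit independently (no carries):
  3&2=2, 9&2=0, 1&F=1, C&0=0, 5&4=4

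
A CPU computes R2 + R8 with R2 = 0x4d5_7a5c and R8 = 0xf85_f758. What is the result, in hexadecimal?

Add column by column in base 16, right to left:
  c+8 = 4 carry 1
  5+5+1 = b
  a+7 = 1 carry 1
  7+f+1 = 7 carry 1
  5+5+1 = b
  d+8 = 5 carry 1
  4+f+1 = 4 carry 1
  final carry 1

0x145b71b4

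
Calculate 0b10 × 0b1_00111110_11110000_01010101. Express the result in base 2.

0b10011111011110000010101010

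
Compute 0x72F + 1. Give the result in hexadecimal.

0x730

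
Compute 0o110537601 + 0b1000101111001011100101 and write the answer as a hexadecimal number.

0x145b266

0o110537601 = 0x122bf81 in hexadecimal.
0b1000101111001011100101 = 0x22f2e5 in hexadecimal.
Add column by column in base 16, right to left:
  1+5 = 6
  8+e = 6 carry 1
  f+2+1 = 2 carry 1
  b+f+1 = b carry 1
  2+2+1 = 5
  2+2 = 4
  1+0 = 1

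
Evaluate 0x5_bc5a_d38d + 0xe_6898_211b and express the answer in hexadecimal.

0x1424f2f4a8

Add column by column in base 16, right to left:
  d+b = 8 carry 1
  8+1+1 = a
  3+1 = 4
  d+2 = f
  a+8 = 2 carry 1
  5+9+1 = f
  c+8 = 4 carry 1
  b+6+1 = 2 carry 1
  5+e+1 = 4 carry 1
  final carry 1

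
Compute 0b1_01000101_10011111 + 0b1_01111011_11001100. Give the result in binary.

0b101100000101101011

Add column by column in base 2, right to left:
  1+0 = 1
  1+0 = 1
  1+1 = 0 carry 1
  1+1+1 = 1 carry 1
  1+0+1 = 0 carry 1
  0+0+1 = 1
  0+1 = 1
  1+1 = 0 carry 1
  1+1+1 = 1 carry 1
  0+1+1 = 0 carry 1
  1+0+1 = 0 carry 1
  0+1+1 = 0 carry 1
  0+1+1 = 0 carry 1
  0+1+1 = 0 carry 1
  1+1+1 = 1 carry 1
  0+0+1 = 1
  1+1 = 0 carry 1
  final carry 1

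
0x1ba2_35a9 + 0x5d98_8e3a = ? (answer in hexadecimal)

0x793ac3e3

Add column by column in base 16, right to left:
  9+a = 3 carry 1
  a+3+1 = e
  5+e = 3 carry 1
  3+8+1 = c
  2+8 = a
  a+9 = 3 carry 1
  b+d+1 = 9 carry 1
  1+5+1 = 7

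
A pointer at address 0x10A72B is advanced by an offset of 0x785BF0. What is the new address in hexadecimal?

Add column by column in base 16, right to left:
  B+0 = B
  2+F = 1 carry 1
  7+B+1 = 3 carry 1
  A+5+1 = 0 carry 1
  0+8+1 = 9
  1+7 = 8

0x89031B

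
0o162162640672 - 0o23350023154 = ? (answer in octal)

Subtract column by column in base 8:
  2-4 → 6 (borrow)
  7-5-1 → 1
  6-1 → 5
  0-3 → 5 (borrow)
  4-2-1 → 1
  6-0 → 6
  2-0 → 2
  6-5 → 1
  1-3 → 6 (borrow)
  2-3-1 → 6 (borrow)
  6-2-1 → 3
  1-0 → 1

0o136612615516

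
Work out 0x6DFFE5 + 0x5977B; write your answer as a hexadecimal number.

Add column by column in base 16, right to left:
  5+B = 0 carry 1
  E+7+1 = 6 carry 1
  F+7+1 = 7 carry 1
  F+9+1 = 9 carry 1
  D+5+1 = 3 carry 1
  6+0+1 = 7

0x739760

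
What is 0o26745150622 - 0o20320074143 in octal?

0o6425054457

Subtract column by column in base 8:
  2-3 → 7 (borrow)
  2-4-1 → 5 (borrow)
  6-1-1 → 4
  0-4 → 4 (borrow)
  5-7-1 → 5 (borrow)
  1-0-1 → 0
  5-0 → 5
  4-2 → 2
  7-3 → 4
  6-0 → 6
  2-2 → 0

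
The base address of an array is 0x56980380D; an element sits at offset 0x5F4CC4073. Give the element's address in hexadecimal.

Add column by column in base 16, right to left:
  D+3 = 0 carry 1
  0+7+1 = 8
  8+0 = 8
  3+4 = 7
  0+C = C
  8+C = 4 carry 1
  9+4+1 = E
  6+F = 5 carry 1
  5+5+1 = B

0xB5E4C7880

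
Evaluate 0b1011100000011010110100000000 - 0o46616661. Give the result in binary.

0b1010111001101000111101001111

0o46616661 = 0b100110110001110110110001 in binary.
Subtract column by column in base 2:
  0-1 → 1 (borrow)
  0-0-1 → 1 (borrow)
  0-0-1 → 1 (borrow)
  0-0-1 → 1 (borrow)
  0-1-1 → 0 (borrow)
  0-1-1 → 0 (borrow)
  0-0-1 → 1 (borrow)
  0-1-1 → 0 (borrow)
  1-1-1 → 1 (borrow)
  0-0-1 → 1 (borrow)
  1-1-1 → 1 (borrow)
  1-1-1 → 1 (borrow)
  0-1-1 → 0 (borrow)
  1-0-1 → 0
  0-0 → 0
  1-0 → 1
  1-1 → 0
  0-1 → 1 (borrow)
  0-0-1 → 1 (borrow)
  0-1-1 → 0 (borrow)
  0-1-1 → 0 (borrow)
  0-0-1 → 1 (borrow)
  0-0-1 → 1 (borrow)
  1-1-1 → 1 (borrow)
  1-0-1 → 0
  1-0 → 1
  0-0 → 0
  1-0 → 1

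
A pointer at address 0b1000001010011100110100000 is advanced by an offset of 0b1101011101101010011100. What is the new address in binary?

0b1001110110001010000111100

Add column by column in base 2, right to left:
  0+0 = 0
  0+0 = 0
  0+1 = 1
  0+1 = 1
  0+1 = 1
  1+0 = 1
  0+0 = 0
  1+1 = 0 carry 1
  1+0+1 = 0 carry 1
  0+1+1 = 0 carry 1
  0+0+1 = 1
  1+1 = 0 carry 1
  1+1+1 = 1 carry 1
  1+0+1 = 0 carry 1
  0+1+1 = 0 carry 1
  0+1+1 = 0 carry 1
  1+1+1 = 1 carry 1
  0+0+1 = 1
  1+1 = 0 carry 1
  0+0+1 = 1
  0+1 = 1
  0+1 = 1
  0+0 = 0
  0+0 = 0
  1+0 = 1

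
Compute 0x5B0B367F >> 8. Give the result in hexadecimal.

0x5B0B36

Shifting right by 8 bits = 2 hex digits: drop the last 2.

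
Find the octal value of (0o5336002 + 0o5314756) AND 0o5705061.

0o600060

Add column by column in base 8, right to left:
  2+6 = 0 carry 1
  0+5+1 = 6
  0+7 = 7
  6+4 = 2 carry 1
  3+1+1 = 5
  3+3 = 6
  5+5 = 2 carry 1
  final carry 1
Sum = 0o12652760; now AND with 0o5705061:
  1&0=0, 2&5=0, 6&7=6, 5&0=0, 2&5=0, 7&0=0, 6&6=6, 0&1=0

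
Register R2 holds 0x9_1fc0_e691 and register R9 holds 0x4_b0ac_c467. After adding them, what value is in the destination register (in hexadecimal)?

0xdd06daaf8

Add column by column in base 16, right to left:
  1+7 = 8
  9+6 = f
  6+4 = a
  e+c = a carry 1
  0+c+1 = d
  c+a = 6 carry 1
  f+0+1 = 0 carry 1
  1+b+1 = d
  9+4 = d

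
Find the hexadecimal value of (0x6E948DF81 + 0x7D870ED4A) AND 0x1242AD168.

Add column by column in base 16, right to left:
  1+A = B
  8+4 = C
  F+D = C carry 1
  D+E+1 = C carry 1
  8+0+1 = 9
  4+7 = B
  9+8 = 1 carry 1
  E+D+1 = C carry 1
  6+7+1 = E
Sum = 0xEC1B9CCCB; now AND with 0x1242AD168:
  E&1=0, C&2=0, 1&4=0, B&2=2, 9&A=8, C&D=C, C&1=0, C&6=4, B&8=8

0x28C048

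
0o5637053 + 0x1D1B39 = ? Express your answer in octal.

0o15054544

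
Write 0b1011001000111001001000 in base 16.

Group the bits into nibbles: 0010 1100 1000 1110 0100 1000 → 2C8E48.

0x2C8E48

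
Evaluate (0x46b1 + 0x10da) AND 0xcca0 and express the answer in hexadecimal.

0x4480

Add column by column in base 16, right to left:
  1+a = b
  b+d = 8 carry 1
  6+0+1 = 7
  4+1 = 5
Sum = 0x578b; now AND with 0xcca0:
  5&c=4, 7&c=4, 8&a=8, b&0=0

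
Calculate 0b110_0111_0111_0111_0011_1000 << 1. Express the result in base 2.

0b110011101110111001110000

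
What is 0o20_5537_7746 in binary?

0b10000101101011111111111100110

Each octal digit is 3 bits: 2=010 0=000 5=101 5=101 3=011 7=111 7=111 7=111 4=100 6=110.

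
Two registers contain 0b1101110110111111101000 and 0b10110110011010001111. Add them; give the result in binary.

0b10000101101011001110111

Add column by column in base 2, right to left:
  0+1 = 1
  0+1 = 1
  0+1 = 1
  1+1 = 0 carry 1
  0+0+1 = 1
  1+0 = 1
  1+0 = 1
  1+1 = 0 carry 1
  1+0+1 = 0 carry 1
  1+1+1 = 1 carry 1
  1+1+1 = 1 carry 1
  1+0+1 = 0 carry 1
  0+0+1 = 1
  1+1 = 0 carry 1
  1+1+1 = 1 carry 1
  0+0+1 = 1
  1+1 = 0 carry 1
  1+1+1 = 1 carry 1
  1+0+1 = 0 carry 1
  0+1+1 = 0 carry 1
  1+0+1 = 0 carry 1
  1+0+1 = 0 carry 1
  final carry 1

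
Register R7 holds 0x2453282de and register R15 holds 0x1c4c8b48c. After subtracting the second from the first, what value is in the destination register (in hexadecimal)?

0x8069ce52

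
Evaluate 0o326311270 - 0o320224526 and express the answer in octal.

0o6064542

Subtract column by column in base 8:
  0-6 → 2 (borrow)
  7-2-1 → 4
  2-5 → 5 (borrow)
  1-4-1 → 4 (borrow)
  1-2-1 → 6 (borrow)
  3-2-1 → 0
  6-0 → 6
  2-2 → 0
  3-3 → 0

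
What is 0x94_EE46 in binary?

0b100101001110111001000110

Expand each hex digit to 4 bits: 9=1001 4=0100 E=1110 E=1110 4=0100 6=0110.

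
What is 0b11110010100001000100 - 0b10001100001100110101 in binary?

0b1100110010100001111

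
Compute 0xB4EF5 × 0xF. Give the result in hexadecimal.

Multiply each base-16 digit by 15, carrying:
  5×15 = 75 → write B carry 4
  F×15+4 = 229 → write 5 carry 14
  E×15+14 = 224 → write 0 carry 14
  4×15+14 = 74 → write A carry 4
  B×15+4 = 169 → write 9 carry 10
  remaining carry: A

0xA9A05B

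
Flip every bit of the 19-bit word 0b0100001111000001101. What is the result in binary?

Invert each bit: 0100001111000001101 → 1011110000111110010.

0b1011110000111110010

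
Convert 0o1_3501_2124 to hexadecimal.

0x1741454

Each octal digit is 3 bits: 1=001 3=011 5=101 0=000 1=001 2=010 1=001 2=010 4=100.
Group the bits into nibbles: 0001 0111 0100 0001 0100 0101 0100 → 1741454.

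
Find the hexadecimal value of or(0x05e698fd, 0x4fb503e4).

OR each hex digit independently (no carries):
  0|4=4, 5|f=f, e|b=f, 6|5=7, 9|0=9, 8|3=b, f|e=f, d|4=d

0x4ff79bfd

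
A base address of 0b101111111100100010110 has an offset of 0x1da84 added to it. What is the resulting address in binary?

0b110011101001110011010

0x1da84 = 0b11101101010000100 in binary.
Add column by column in base 2, right to left:
  0+0 = 0
  1+0 = 1
  1+1 = 0 carry 1
  0+0+1 = 1
  1+0 = 1
  0+0 = 0
  0+0 = 0
  0+1 = 1
  1+0 = 1
  0+1 = 1
  0+0 = 0
  1+1 = 0 carry 1
  1+1+1 = 1 carry 1
  1+0+1 = 0 carry 1
  1+1+1 = 1 carry 1
  1+1+1 = 1 carry 1
  1+1+1 = 1 carry 1
  1+0+1 = 0 carry 1
  1+0+1 = 0 carry 1
  0+0+1 = 1
  1+0 = 1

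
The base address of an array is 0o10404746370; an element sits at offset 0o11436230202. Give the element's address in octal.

Add column by column in base 8, right to left:
  0+2 = 2
  7+0 = 7
  3+2 = 5
  6+0 = 6
  4+3 = 7
  7+2 = 1 carry 1
  4+6+1 = 3 carry 1
  0+3+1 = 4
  4+4 = 0 carry 1
  0+1+1 = 2
  1+1 = 2

0o22043176572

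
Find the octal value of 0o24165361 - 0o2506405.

0o21456754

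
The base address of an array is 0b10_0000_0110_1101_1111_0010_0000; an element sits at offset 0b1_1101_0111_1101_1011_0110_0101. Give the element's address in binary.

0b11110111101011101010000101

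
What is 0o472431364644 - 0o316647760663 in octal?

Subtract column by column in base 8:
  4-3 → 1
  4-6 → 6 (borrow)
  6-6-1 → 7 (borrow)
  4-0-1 → 3
  6-6 → 0
  3-7 → 4 (borrow)
  1-7-1 → 1 (borrow)
  3-4-1 → 6 (borrow)
  4-6-1 → 5 (borrow)
  2-6-1 → 3 (borrow)
  7-1-1 → 5
  4-3 → 1

0o153561403761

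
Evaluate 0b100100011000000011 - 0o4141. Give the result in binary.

0o4141 = 0b100001100001 in binary.
Subtract column by column in base 2:
  1-1 → 0
  1-0 → 1
  0-0 → 0
  0-0 → 0
  0-0 → 0
  0-1 → 1 (borrow)
  0-1-1 → 0 (borrow)
  0-0-1 → 1 (borrow)
  0-0-1 → 1 (borrow)
  1-0-1 → 0
  1-0 → 1
  0-1 → 1 (borrow)
  0-0-1 → 1 (borrow)
  0-0-1 → 1 (borrow)
  1-0-1 → 0
  0-0 → 0
  0-0 → 0
  1-0 → 1

0b100011110110100010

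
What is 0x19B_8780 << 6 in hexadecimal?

0x66E1E000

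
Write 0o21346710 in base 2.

0b10001011100110111001000

Each octal digit is 3 bits: 2=010 1=001 3=011 4=100 6=110 7=111 1=001 0=000.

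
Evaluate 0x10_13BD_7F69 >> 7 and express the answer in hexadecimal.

7 bits is not a whole number of base-16 digits; in binary: 1000000010011101111010111111101101001 >> 7 = 100000001001110111101011111110.

0x20277AFE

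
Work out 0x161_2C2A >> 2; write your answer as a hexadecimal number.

0x584B0A

2 bits is not a whole number of base-16 digits; in binary: 1011000010010110000101010 >> 2 = 10110000100101100001010.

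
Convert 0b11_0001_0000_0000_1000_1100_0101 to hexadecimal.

0x31008C5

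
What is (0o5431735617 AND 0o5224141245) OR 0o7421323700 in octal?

0o7421323705

0o5431735617 AND 0o5224141245 = 0o5020101205.
Then OR with 0o7421323700.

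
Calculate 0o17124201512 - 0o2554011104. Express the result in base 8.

0o14350170406

Subtract column by column in base 8:
  2-4 → 6 (borrow)
  1-0-1 → 0
  5-1 → 4
  1-1 → 0
  0-1 → 7 (borrow)
  2-0-1 → 1
  4-4 → 0
  2-5 → 5 (borrow)
  1-5-1 → 3 (borrow)
  7-2-1 → 4
  1-0 → 1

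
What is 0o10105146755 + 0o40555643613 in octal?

0o50663012570

Add column by column in base 8, right to left:
  5+3 = 0 carry 1
  5+1+1 = 7
  7+6 = 5 carry 1
  6+3+1 = 2 carry 1
  4+4+1 = 1 carry 1
  1+6+1 = 0 carry 1
  5+5+1 = 3 carry 1
  0+5+1 = 6
  1+5 = 6
  0+0 = 0
  1+4 = 5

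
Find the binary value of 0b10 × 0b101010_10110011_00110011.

Multiply each base-2 digit by 2, carrying:
  1×2 = 2 → write 0 carry 1
  1×2+1 = 3 → write 1 carry 1
  0×2+1 = 1 → write 1
  0×2 = 0 → write 0
  1×2 = 2 → write 0 carry 1
  1×2+1 = 3 → write 1 carry 1
  0×2+1 = 1 → write 1
  0×2 = 0 → write 0
  1×2 = 2 → write 0 carry 1
  1×2+1 = 3 → write 1 carry 1
  0×2+1 = 1 → write 1
  0×2 = 0 → write 0
  1×2 = 2 → write 0 carry 1
  1×2+1 = 3 → write 1 carry 1
  0×2+1 = 1 → write 1
  1×2 = 2 → write 0 carry 1
  0×2+1 = 1 → write 1
  1×2 = 2 → write 0 carry 1
  0×2+1 = 1 → write 1
  1×2 = 2 → write 0 carry 1
  0×2+1 = 1 → write 1
  1×2 = 2 → write 0 carry 1
  remaining carry: 1

0b10101010110011001100110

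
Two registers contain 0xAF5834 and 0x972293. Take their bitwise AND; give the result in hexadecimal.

AND each hex digit independently (no carries):
  A&9=8, F&7=7, 5&2=0, 8&2=0, 3&9=1, 4&3=0

0x870010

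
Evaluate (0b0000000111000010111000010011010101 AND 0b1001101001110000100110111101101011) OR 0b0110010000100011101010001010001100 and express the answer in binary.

0b110010001100011101010011011001101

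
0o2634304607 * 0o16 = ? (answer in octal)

Multiply each base-8 digit by 14, carrying:
  7×14 = 98 → write 2 carry 12
  0×14+12 = 12 → write 4 carry 1
  6×14+1 = 85 → write 5 carry 10
  4×14+10 = 66 → write 2 carry 8
  0×14+8 = 8 → write 0 carry 1
  3×14+1 = 43 → write 3 carry 5
  4×14+5 = 61 → write 5 carry 7
  3×14+7 = 49 → write 1 carry 6
  6×14+6 = 90 → write 2 carry 11
  2×14+11 = 39 → write 7 carry 4
  remaining carry: 4

0o47215302542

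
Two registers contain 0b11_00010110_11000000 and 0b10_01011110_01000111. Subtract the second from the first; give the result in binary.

0b1011100001111001

Subtract column by column in base 2:
  0-1 → 1 (borrow)
  0-1-1 → 0 (borrow)
  0-1-1 → 0 (borrow)
  0-0-1 → 1 (borrow)
  0-0-1 → 1 (borrow)
  0-0-1 → 1 (borrow)
  1-1-1 → 1 (borrow)
  1-0-1 → 0
  0-0 → 0
  1-1 → 0
  1-1 → 0
  0-1 → 1 (borrow)
  1-1-1 → 1 (borrow)
  0-0-1 → 1 (borrow)
  0-1-1 → 0 (borrow)
  0-0-1 → 1 (borrow)
  1-0-1 → 0
  1-1 → 0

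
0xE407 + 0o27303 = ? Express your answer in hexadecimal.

0o27303 = 0x2EC3 in hexadecimal.
Add column by column in base 16, right to left:
  7+3 = A
  0+C = C
  4+E = 2 carry 1
  E+2+1 = 1 carry 1
  final carry 1

0x112CA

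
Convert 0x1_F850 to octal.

Expand each hex digit to 4 bits: 1=0001 F=1111 8=1000 5=0101 0=0000.
Group the bits in threes: 011 111 100 001 010 000 → 374120.

0o374120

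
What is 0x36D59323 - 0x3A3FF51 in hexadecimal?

0x333193D2

Subtract column by column in base 16:
  3-1 → 2
  2-5 → D (borrow)
  3-F-1 → 3 (borrow)
  9-F-1 → 9 (borrow)
  5-3-1 → 1
  D-A → 3
  6-3 → 3
  3-0 → 3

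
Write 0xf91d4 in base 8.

Expand each hex digit to 4 bits: f=1111 9=1001 1=0001 d=1101 4=0100.
Group the bits in threes: 011 111 001 000 111 010 100 → 3710724.

0o3710724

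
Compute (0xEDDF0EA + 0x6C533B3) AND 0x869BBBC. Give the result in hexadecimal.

Add column by column in base 16, right to left:
  A+3 = D
  E+B = 9 carry 1
  0+3+1 = 4
  F+3 = 2 carry 1
  D+5+1 = 3 carry 1
  D+C+1 = A carry 1
  E+6+1 = 5 carry 1
  final carry 1
Sum = 0x15A3249D; now AND with 0x869BBBC:
  1&0=0, 5&8=0, A&6=2, 3&9=1, 2&B=2, 4&B=0, 9&B=9, D&C=C

0x21209C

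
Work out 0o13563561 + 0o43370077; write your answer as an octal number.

Add column by column in base 8, right to left:
  1+7 = 0 carry 1
  6+7+1 = 6 carry 1
  5+0+1 = 6
  3+0 = 3
  6+7 = 5 carry 1
  5+3+1 = 1 carry 1
  3+3+1 = 7
  1+4 = 5

0o57153660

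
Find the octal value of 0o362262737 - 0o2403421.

0o357657316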